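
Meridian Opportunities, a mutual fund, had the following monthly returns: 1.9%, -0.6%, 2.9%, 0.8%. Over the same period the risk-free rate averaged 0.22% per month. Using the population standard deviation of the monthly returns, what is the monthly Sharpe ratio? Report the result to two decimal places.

0.79

μ = (1.9 − 0.6 + 2.9 + 0.8) / 4 = 5.00 / 4 = 1.2500%
Σ(r − μ)² = (1.9 − 1.2500)² + (-0.6 − 1.2500)² + (2.9 − 1.2500)² + … = 6.7700
σ = √[6.7700 / 4] = 1.3010%
Sharpe = (μ − rf) / σ = (1.2500 − 0.22) / 1.3010 = 1.0300 / 1.3010 = 0.7917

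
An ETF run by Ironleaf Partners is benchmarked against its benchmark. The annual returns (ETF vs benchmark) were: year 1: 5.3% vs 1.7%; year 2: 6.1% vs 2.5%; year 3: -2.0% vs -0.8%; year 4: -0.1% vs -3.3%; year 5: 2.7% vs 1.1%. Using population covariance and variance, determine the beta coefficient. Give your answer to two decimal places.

r̄p = 2.4000%,  r̄m = 0.2400%
Cov = Σ(rp − r̄p)(rm − r̄m) / 5 = 5.2560
Var(rm) = Σ(rm − r̄m)² / 5 = 4.3184
β = Cov / Var = 5.2560 / 4.3184 = 1.2171

1.22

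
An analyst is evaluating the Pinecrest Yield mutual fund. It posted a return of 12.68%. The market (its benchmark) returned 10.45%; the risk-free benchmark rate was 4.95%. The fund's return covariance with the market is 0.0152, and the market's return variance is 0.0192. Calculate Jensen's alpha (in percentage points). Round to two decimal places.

3.38

β = Cov / Var = 0.0152 / 0.0192 = 0.7917
E[R] = Rf + β(Rm − Rf) = 4.95% + 0.7917 × (10.45% − 4.95%) = 9.3044%
α = Rp − E[R] = 12.68% − 9.3044% = 3.3756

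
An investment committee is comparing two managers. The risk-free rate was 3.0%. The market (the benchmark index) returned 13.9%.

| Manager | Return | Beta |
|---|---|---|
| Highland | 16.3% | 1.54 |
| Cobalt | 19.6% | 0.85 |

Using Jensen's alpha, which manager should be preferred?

Cobalt

Highland: α = 16.3% − [3.0% + 1.54 × (13.9% − 3.0%)] = -3.486
Cobalt: α = 19.6% − [3.0% + 0.85 × (13.9% − 3.0%)] = 7.335
Highest: Cobalt (7.335).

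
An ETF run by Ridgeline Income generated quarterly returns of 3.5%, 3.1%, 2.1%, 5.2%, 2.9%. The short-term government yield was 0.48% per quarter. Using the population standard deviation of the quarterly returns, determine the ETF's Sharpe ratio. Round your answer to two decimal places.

2.80

Mean return r̄ = 16.80 / 5 = 3.3600%
Σ(r − r̄)² = 5.2720; population σ = √(5.2720/5) = 1.0268%
Sharpe = (r̄ − rf) / σ = (3.3600 − 0.48) / 1.0268 = 2.8800 / 1.0268 = 2.8048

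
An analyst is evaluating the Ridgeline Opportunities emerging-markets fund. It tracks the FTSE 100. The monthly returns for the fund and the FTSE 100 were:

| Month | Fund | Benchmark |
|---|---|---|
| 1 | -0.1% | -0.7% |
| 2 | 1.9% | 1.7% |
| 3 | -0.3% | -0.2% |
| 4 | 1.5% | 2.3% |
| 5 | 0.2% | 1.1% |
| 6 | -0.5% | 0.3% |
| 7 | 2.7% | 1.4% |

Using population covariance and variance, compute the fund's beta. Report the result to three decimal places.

0.873

r̄p = 0.7714%,  r̄m = 0.8429%
Cov = Σ(rp − r̄p)(rm − r̄m) / 7 = 0.8727
Var(rm) = Σ(rm − r̄m)² / 7 = 0.9996
β = Cov / Var = 0.8727 / 0.9996 = 0.8730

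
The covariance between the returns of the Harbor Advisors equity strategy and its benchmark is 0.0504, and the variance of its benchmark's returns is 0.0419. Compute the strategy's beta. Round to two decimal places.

1.20

β = Cov(Rp, Rm) / Var(Rm) = 0.0504 / 0.0419 = 1.2029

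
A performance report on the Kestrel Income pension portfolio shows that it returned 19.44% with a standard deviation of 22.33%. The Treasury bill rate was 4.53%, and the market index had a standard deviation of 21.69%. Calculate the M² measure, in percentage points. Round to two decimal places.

19.01

Sharpe = (Rp − Rf) / σp = (19.44% − 4.53%) / 22.33% = 0.6677
M² = Rf + Sharpe × σm = 4.53% + 0.6677 × 21.69% = 19.0124%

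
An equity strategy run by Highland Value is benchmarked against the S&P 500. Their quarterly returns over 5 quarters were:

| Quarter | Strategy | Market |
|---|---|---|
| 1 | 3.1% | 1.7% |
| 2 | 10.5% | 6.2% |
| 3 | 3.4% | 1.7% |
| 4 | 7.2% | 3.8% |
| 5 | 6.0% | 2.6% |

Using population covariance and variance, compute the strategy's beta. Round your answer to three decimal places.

1.580

r̄p = 6.0400%,  r̄m = 3.2000%
Cov = Σ(rp − r̄p)(rm − r̄m) / 5 = 4.4940
Var(rm) = Σ(rm − r̄m)² / 5 = 2.8440
β = Cov / Var = 4.4940 / 2.8440 = 1.5802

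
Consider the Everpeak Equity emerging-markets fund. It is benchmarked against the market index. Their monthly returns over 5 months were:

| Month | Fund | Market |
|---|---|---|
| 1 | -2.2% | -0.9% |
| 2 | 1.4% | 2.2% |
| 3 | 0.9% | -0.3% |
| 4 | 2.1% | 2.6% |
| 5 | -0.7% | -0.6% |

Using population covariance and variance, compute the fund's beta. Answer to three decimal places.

r̄p = 0.3000%,  r̄m = 0.6000%
Cov = Σ(rp − r̄p)(rm − r̄m) / 5 = 1.9540
Var(rm) = Σ(rm − r̄m)² / 5 = 2.2120
β = Cov / Var = 1.9540 / 2.2120 = 0.8834

0.883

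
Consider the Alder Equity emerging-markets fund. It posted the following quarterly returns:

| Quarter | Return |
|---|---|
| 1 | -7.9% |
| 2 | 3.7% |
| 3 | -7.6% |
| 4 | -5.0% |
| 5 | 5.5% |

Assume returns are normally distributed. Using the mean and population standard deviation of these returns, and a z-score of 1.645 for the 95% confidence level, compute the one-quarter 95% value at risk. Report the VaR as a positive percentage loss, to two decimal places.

r̄ = (-7.9 + 3.7 − 7.6 − 5 + 5.5) / 5 = -11.30 / 5 = -2.2600%
Population std dev = √[163.5720 / 5] = 5.7197%
VaR = −(r̄ − z·σ) = −(-2.2600 − 1.645 × 5.7197) = −(-11.6689) = 11.6689%

11.67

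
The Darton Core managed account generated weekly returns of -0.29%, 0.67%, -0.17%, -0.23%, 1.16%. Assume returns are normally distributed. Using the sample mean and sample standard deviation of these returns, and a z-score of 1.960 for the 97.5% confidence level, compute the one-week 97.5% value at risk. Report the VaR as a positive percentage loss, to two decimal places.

Mean return r̄ = 1.140 / 5 = 0.2280%
Σ(r − r̄)² = (-0.29 − 0.2280)² + (0.67 − 0.2280)² + … = 1.7005
σ = √[1.7005 / 4] = 0.6520%
VaR = −(r̄ − z·σ) = −(0.2280 − 1.960 × 0.6520) = −(-1.0499) = 1.0499%

1.05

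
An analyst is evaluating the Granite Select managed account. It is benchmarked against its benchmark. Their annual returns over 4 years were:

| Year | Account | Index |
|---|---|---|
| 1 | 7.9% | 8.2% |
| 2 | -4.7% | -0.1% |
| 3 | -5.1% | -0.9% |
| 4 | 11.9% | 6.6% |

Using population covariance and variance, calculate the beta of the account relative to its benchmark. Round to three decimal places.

r̄p = 2.5000%,  r̄m = 3.4500%
Cov = Σ(rp − r̄p)(rm − r̄m) / 4 = 28.4700
Var(rm) = Σ(rm − r̄m)² / 4 = 16.0025
β = Cov / Var = 28.4700 / 16.0025 = 1.7791

1.779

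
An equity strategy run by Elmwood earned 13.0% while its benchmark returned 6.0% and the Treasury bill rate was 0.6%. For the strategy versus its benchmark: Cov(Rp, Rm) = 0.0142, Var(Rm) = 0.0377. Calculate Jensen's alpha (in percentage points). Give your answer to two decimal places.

β = Cov / Var = 0.0142 / 0.0377 = 0.3767
E[R] = Rf + β(Rm − Rf) = 0.6% + 0.3767 × (6.0% − 0.6%) = 2.6342%
α = Rp − E[R] = 13.0% − 2.6342% = 10.3658

10.37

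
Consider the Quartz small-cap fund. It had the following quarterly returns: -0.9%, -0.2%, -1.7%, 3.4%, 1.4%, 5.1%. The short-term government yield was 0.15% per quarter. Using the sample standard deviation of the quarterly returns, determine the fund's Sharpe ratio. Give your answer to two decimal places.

r̄ = (-0.9 − 0.2 − 1.7 + 3.4 + 1.4 + 5.1) / 6 = 7.10 / 6 = 1.1833%
Σ(r − r̄)² = (-0.9 − 1.1833)² + (-0.2 − 1.1833)² + … = 34.8683
sample σ = √(34.8683 / 5) = √6.9737 = 2.6408%
Sharpe = (r̄ − rf) / σ = (1.1833 − 0.15) / 2.6408 = 1.0333 / 2.6408 = 0.3913

0.39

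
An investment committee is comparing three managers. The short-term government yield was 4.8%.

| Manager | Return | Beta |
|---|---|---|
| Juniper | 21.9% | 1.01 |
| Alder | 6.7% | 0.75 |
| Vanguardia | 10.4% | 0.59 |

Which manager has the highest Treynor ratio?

Juniper: Treynor = (21.9% − 4.8%) / 1.01 = 16.931
Alder: Treynor = (6.7% − 4.8%) / 0.75 = 2.533
Vanguardia: Treynor = (10.4% − 4.8%) / 0.59 = 9.492
Highest: Juniper (16.931).

Juniper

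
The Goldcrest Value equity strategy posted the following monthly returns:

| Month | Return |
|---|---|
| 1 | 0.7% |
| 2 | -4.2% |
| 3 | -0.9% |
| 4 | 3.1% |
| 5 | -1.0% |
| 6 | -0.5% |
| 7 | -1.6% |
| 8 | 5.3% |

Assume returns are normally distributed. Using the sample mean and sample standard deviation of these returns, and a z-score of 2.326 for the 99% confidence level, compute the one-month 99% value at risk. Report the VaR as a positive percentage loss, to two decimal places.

r̄ = (0.7 − 4.2 − 0.9 + 3.1 − 1 − 0.5 − 1.6 + 5.3) / 8 = 0.1125%
Sample std dev = √[60.3488 / 7] = 2.9362%
VaR = −(r̄ − z·σ) = −(0.1125 − 2.326 × 2.9362) = −(-6.7171) = 6.7171%

6.72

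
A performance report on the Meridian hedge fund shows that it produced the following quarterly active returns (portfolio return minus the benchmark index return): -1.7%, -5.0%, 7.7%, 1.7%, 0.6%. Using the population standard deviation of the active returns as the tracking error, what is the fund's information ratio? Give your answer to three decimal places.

r̄ = (-1.7 − 5 + 7.7 + 1.7 + 0.6) / 5 = 3.30 / 5 = 0.6600%
Σ(r − r̄)² = (-1.7 − 0.6600)² + (-5 − 0.6600)² + … = 88.2520
population σ = √(88.2520 / 5) = √17.6504 = 4.2012%
IR = r̄ / tracking error = 0.6600 / 4.2012 = 0.1571

0.157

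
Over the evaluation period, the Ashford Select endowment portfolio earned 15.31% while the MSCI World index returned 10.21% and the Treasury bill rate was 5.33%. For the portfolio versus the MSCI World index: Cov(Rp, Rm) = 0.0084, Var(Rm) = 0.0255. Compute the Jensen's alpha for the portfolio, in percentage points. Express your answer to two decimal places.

β = Cov / Var = 0.0084 / 0.0255 = 0.3294
E[R] = Rf + β(Rm − Rf) = 5.33% + 0.3294 × (10.21% − 5.33%) = 6.9375%
α = Rp − E[R] = 15.31% − 6.9375% = 8.3725

8.37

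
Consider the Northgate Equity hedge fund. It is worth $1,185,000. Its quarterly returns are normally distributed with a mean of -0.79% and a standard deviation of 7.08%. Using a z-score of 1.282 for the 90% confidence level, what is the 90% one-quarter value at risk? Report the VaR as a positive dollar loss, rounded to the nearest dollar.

$116,919

Return at the 90% tail: μ − z·σ = -0.79% − 1.282 × 7.08% = -0.79 − 9.07656 = -9.86656%
VaR = −(-9.86656%) × $1,185,000 = 9.86656% × $1,185,000 = $116,919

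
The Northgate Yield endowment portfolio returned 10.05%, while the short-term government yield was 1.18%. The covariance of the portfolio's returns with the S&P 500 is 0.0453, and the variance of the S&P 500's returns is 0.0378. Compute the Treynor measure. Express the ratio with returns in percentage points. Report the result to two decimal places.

β = Cov / Var = 0.0453 / 0.0378 = 1.1984
Treynor = (Rp − Rf) / β = (10.05% − 1.18%) / 1.1984 = 8.87 / 1.1984 = 7.4015

7.40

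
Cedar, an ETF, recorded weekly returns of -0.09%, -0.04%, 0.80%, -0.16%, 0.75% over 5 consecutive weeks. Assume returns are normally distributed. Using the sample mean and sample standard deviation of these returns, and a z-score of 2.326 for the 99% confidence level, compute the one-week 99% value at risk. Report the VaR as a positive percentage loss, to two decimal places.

0.86

r̄ = (-0.09 − 0.04 + 0.8 − 0.16 + 0.75) / 5 = 0.2520%
Σ(r − r̄)² = (-0.09 − 0.2520)² + (-0.04 − 0.2520)² + … = 0.9203
σ = √[0.9203 / 4] = 0.4797%
VaR = −(r̄ − z·σ) = −(0.2520 − 2.326 × 0.4797) = −(-0.8638) = 0.8638%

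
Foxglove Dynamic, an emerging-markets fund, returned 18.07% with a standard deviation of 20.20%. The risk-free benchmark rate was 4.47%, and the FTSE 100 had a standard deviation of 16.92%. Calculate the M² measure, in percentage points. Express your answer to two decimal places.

Sharpe = (Rp − Rf) / σp = (18.07% − 4.47%) / 20.20% = 0.6733
M² = Rf + Sharpe × σm = 4.47% + 0.6733 × 16.92% = 15.8622%

15.86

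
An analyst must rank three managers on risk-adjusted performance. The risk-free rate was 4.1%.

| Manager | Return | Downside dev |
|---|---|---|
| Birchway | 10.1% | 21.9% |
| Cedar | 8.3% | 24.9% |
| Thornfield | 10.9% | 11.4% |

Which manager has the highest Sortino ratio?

Thornfield

Birchway: Sortino ratio = (10.1% − 4.1%) / 21.9% = 0.274
Cedar: Sortino ratio = (8.3% − 4.1%) / 24.9% = 0.169
Thornfield: Sortino ratio = (10.9% − 4.1%) / 11.4% = 0.596
Highest: Thornfield (0.596).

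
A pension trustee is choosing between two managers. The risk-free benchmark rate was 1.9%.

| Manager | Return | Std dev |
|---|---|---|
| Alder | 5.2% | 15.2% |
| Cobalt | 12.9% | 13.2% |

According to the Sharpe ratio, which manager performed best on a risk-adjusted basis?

Cobalt

Alder: Sharpe ratio = (5.2% − 1.9%) / 15.2% = 0.217
Cobalt: Sharpe ratio = (12.9% − 1.9%) / 13.2% = 0.833
Highest: Cobalt (0.833).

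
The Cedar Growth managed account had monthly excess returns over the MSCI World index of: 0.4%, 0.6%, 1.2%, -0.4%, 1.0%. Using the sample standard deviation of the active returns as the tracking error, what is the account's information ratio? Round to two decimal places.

r̄ = (0.4 + 0.6 + 1.2 − 0.4 + 1) / 5 = 2.80 / 5 = 0.5600%
Σ(r − r̄)² = (0.4 − 0.5600)² + (0.6 − 0.5600)² + (1.2 − 0.5600)² + … = 1.5520
σ = √[1.5520 / 4] = 0.6229%
IR = r̄ / tracking error = 0.5600 / 0.6229 = 0.8990

0.90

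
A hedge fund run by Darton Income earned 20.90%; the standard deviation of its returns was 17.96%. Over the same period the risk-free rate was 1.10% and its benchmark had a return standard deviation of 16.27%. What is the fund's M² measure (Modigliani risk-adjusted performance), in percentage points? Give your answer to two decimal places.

Sharpe = (Rp − Rf) / σp = (20.90% − 1.10%) / 17.96% = 1.1024
M² = Rf + Sharpe × σm = 1.10% + 1.1024 × 16.27% = 19.0360%

19.04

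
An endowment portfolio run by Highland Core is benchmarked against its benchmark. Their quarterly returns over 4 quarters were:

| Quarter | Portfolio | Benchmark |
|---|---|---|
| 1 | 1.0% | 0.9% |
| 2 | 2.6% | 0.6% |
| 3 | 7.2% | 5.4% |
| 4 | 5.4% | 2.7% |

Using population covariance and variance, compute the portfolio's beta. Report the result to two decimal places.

r̄p = 4.0500%,  r̄m = 2.4000%
Cov = Σ(rp − r̄p)(rm − r̄m) / 4 = 4.2600
Var(rm) = Σ(rm − r̄m)² / 4 = 3.6450
β = Cov / Var = 4.2600 / 3.6450 = 1.1687

1.17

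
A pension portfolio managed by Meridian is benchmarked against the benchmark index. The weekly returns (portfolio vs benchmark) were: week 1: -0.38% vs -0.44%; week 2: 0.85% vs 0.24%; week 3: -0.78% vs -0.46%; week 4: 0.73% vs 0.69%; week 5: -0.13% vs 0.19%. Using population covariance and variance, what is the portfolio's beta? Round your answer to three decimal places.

1.239

r̄p = 0.0580%,  r̄m = 0.0440%
Cov = Σ(rp − r̄p)(rm − r̄m) / 5 = 0.2392
Var(rm) = Σ(rm − r̄m)² / 5 = 0.1931
β = Cov / Var = 0.2392 / 0.1931 = 1.2387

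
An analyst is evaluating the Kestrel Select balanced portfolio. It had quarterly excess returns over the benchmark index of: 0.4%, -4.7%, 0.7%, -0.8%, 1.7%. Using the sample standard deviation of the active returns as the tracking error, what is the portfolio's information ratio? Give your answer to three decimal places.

-0.217

μ = (0.4 − 4.7 + 0.7 − 0.8 + 1.7) / 5 = -0.5400%
Sample std dev = √[24.8120 / 4] = 2.4906%
IR = μ / tracking error = -0.5400 / 2.4906 = -0.2168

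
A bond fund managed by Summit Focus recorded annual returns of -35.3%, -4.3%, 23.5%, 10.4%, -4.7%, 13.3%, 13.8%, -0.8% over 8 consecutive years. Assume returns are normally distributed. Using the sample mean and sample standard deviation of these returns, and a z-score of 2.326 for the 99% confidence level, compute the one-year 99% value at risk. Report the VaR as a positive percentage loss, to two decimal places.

40.02

r̄ = (-35.3 − 4.3 + 23.5 + 10.4 − 4.7 + 13.3 + 13.8 − 0.8) / 8 = 15.90 / 8 = 1.9875%
Sample std dev = √[2283.4488 / 7] = 18.0612%
VaR = −(r̄ − z·σ) = −(1.9875 − 2.326 × 18.0612) = −(-40.0229) = 40.0229%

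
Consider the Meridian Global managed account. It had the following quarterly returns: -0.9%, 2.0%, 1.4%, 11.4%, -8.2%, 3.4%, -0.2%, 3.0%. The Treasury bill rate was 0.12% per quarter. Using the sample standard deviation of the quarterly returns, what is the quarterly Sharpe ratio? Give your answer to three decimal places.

0.252

Mean return μ = 11.90 / 8 = 1.4875%
Sample std dev = √[206.8688 / 7] = 5.4362%
Sharpe = (μ − rf) / σ = (1.4875 − 0.12) / 5.4362 = 1.3675 / 5.4362 = 0.2516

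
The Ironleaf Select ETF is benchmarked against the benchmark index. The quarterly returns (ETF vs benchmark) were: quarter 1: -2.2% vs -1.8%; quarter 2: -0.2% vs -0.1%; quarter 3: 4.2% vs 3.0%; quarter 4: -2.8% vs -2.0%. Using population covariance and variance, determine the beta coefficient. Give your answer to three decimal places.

1.368

r̄p = -0.2500%,  r̄m = -0.2250%
Cov = Σ(rp − r̄p)(rm − r̄m) / 4 = 5.4888
Var(rm) = Σ(rm − r̄m)² / 4 = 4.0119
β = Cov / Var = 5.4888 / 4.0119 = 1.3681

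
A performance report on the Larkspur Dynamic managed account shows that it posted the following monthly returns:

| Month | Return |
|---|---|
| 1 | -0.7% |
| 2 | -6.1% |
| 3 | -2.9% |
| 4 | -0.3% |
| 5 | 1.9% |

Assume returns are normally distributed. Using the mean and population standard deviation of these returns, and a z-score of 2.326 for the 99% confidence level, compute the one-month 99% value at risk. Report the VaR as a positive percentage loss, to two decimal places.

r̄ = (-0.7 − 6.1 − 2.9 − 0.3 + 1.9) / 5 = -8.10 / 5 = -1.6200%
Σ(r − r̄)² = (-0.7 − (-1.6200))² + (-6.1 − (-1.6200))² + (-2.9 − (-1.6200))² + … = 36.6880
σ = √[36.6880 / 5] = 2.7088%
VaR = −(r̄ − z·σ) = −(-1.6200 − 2.326 × 2.7088) = −(-7.9207) = 7.9207%

7.92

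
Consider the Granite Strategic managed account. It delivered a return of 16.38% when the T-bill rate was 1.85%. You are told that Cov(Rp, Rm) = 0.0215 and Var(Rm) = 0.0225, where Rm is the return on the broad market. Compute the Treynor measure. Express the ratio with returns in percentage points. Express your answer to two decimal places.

15.21

β = Cov / Var = 0.0215 / 0.0225 = 0.9556
Treynor = (Rp − Rf) / β = (16.38% − 1.85%) / 0.9556 = 14.53 / 0.9556 = 15.2051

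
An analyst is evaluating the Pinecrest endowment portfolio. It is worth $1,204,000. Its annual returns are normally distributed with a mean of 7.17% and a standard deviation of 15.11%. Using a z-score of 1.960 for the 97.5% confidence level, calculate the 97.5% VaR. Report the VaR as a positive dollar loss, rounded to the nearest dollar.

$270,245

Return at the 97.5% tail: μ − z·σ = 7.17% − 1.960 × 15.11% = 7.17 − 29.6156 = -22.4456%
VaR = −(-22.4456%) × $1,204,000 = 22.4456% × $1,204,000 = $270,245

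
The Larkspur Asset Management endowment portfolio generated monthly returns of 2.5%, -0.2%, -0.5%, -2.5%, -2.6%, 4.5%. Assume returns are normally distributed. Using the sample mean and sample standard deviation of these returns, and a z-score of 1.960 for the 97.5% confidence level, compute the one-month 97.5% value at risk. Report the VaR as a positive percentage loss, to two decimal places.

5.31

r̄ = (2.5 − 0.2 − 0.5 − 2.5 − 2.6 + 4.5) / 6 = 1.20 / 6 = 0.2000%
Σ(r − r̄)² = (2.5 − 0.2000)² + (-0.2 − 0.2000)² + (-0.5 − 0.2000)² + … = 39.5600
sample σ = √(39.5600 / 5) = √7.9120 = 2.8128%
VaR = −(r̄ − z·σ) = −(0.2000 − 1.960 × 2.8128) = −(-5.3131) = 5.3131%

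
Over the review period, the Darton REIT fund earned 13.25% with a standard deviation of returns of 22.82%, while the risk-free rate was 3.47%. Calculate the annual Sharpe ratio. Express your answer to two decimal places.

Sharpe = (Rp − Rf) / σp = (13.25% − 3.47%) / 22.82% = 9.78% / 22.82% = 0.4286

0.43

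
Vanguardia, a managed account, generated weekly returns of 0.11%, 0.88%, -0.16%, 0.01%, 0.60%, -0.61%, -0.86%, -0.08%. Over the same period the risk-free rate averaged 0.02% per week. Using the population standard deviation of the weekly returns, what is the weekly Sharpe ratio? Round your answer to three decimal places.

μ = (0.11 + 0.88 − 0.16 + 0.01 + 0.6 − 0.61 − 0.86 − 0.08) / 8 = -0.110 / 8 = -0.0138%
Population std dev = √[2.2888 / 8] = 0.5349%
Sharpe = (μ − rf) / σ = (-0.0138 − 0.02) / 0.5349 = -0.0338 / 0.5349 = -0.0632

-0.063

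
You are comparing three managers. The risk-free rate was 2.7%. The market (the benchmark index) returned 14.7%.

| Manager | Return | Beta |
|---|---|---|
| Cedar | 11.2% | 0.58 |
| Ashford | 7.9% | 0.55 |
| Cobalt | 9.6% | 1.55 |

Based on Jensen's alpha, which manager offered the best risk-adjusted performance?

Cedar

Cedar: α = 11.2% − [2.7% + 0.58 × (14.7% − 2.7%)] = 1.540
Ashford: α = 7.9% − [2.7% + 0.55 × (14.7% − 2.7%)] = -1.400
Cobalt: α = 9.6% − [2.7% + 1.55 × (14.7% − 2.7%)] = -11.700
Highest: Cedar (1.540).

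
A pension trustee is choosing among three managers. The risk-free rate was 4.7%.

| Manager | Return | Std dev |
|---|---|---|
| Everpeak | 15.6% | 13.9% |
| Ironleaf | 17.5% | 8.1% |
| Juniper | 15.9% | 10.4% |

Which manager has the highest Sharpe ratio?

Everpeak: Sharpe ratio = (15.6% − 4.7%) / 13.9% = 0.784
Ironleaf: Sharpe ratio = (17.5% − 4.7%) / 8.1% = 1.580
Juniper: Sharpe ratio = (15.9% − 4.7%) / 10.4% = 1.077
Highest: Ironleaf (1.580).

Ironleaf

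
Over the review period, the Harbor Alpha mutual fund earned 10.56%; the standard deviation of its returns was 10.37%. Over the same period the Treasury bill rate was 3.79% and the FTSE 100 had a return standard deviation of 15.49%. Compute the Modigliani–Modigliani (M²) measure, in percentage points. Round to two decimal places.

13.90

Sharpe = (Rp − Rf) / σp = (10.56% − 3.79%) / 10.37% = 0.6528
M² = Rf + Sharpe × σm = 3.79% + 0.6528 × 15.49% = 13.9019%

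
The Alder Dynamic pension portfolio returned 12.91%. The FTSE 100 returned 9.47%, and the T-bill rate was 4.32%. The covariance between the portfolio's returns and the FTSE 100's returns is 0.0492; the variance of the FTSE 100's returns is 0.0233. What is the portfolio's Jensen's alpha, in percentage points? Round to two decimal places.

β = Cov / Var = 0.0492 / 0.0233 = 2.1116
E[R] = Rf + β(Rm − Rf) = 4.32% + 2.1116 × (9.47% − 4.32%) = 15.1947%
α = Rp − E[R] = 12.91% − 15.1947% = -2.2847

-2.28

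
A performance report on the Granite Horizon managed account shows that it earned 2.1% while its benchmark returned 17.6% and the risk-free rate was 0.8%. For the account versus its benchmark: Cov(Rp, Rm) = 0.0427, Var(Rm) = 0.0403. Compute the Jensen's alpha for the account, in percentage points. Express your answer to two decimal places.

β = Cov / Var = 0.0427 / 0.0403 = 1.0596
E[R] = Rf + β(Rm − Rf) = 0.8% + 1.0596 × (17.6% − 0.8%) = 18.6013%
α = Rp − E[R] = 2.1% − 18.6013% = -16.5013

-16.50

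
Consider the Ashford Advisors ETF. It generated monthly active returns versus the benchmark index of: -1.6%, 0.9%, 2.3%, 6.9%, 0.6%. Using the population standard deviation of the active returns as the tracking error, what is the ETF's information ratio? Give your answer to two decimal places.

r̄ = (-1.6 + 0.9 + 2.3 + 6.9 + 0.6) / 5 = 1.8200%
Σ(r − r̄)² = (-1.6 − 1.8200)² + (0.9 − 1.8200)² + (2.3 − 1.8200)² + … = 40.0680
population σ = √(40.0680 / 5) = √8.0136 = 2.8308%
IR = r̄ / tracking error = 1.8200 / 2.8308 = 0.6429

0.64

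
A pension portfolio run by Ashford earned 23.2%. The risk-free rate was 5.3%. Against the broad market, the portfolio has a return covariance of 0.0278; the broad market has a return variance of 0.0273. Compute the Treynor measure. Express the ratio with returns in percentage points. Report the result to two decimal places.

β = Cov / Var = 0.0278 / 0.0273 = 1.0183
Treynor = (Rp − Rf) / β = (23.2% − 5.3%) / 1.0183 = 17.90 / 1.0183 = 17.5783

17.58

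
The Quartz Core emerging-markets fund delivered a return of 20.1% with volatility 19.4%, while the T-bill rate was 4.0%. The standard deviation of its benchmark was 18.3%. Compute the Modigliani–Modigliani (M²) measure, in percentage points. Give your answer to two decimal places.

Sharpe = (Rp − Rf) / σp = (20.1% − 4.0%) / 19.4% = 0.8299
M² = Rf + Sharpe × σm = 4.0% + 0.8299 × 18.3% = 19.1872%

19.19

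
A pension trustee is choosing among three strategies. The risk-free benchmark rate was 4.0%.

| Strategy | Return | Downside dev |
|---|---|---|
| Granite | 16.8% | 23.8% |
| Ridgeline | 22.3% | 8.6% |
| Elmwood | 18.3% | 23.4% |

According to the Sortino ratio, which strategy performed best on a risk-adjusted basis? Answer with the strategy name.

Ridgeline

Granite: Sortino ratio = (16.8% − 4.0%) / 23.8% = 0.538
Ridgeline: Sortino ratio = (22.3% − 4.0%) / 8.6% = 2.128
Elmwood: Sortino ratio = (18.3% − 4.0%) / 23.4% = 0.611
Highest: Ridgeline (2.128).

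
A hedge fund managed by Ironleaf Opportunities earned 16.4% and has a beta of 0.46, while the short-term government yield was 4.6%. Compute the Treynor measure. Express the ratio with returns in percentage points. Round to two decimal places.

Treynor = (Rp − Rf) / β = (16.4% − 4.6%) / 0.46 = 11.80 / 0.46 = 25.6522

25.65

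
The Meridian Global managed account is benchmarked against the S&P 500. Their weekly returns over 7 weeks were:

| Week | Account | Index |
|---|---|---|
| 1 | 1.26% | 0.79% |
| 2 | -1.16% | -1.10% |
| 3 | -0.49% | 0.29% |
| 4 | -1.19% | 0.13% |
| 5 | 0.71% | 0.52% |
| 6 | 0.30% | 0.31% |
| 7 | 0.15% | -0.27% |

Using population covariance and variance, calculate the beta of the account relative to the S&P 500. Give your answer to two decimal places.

1.05

r̄p = -0.0600%,  r̄m = 0.0957%
Cov = Σ(rp − r̄p)(rm − r̄m) / 7 = 0.3481
Var(rm) = Σ(rm − r̄m)² / 7 = 0.3301
β = Cov / Var = 0.3481 / 0.3301 = 1.0545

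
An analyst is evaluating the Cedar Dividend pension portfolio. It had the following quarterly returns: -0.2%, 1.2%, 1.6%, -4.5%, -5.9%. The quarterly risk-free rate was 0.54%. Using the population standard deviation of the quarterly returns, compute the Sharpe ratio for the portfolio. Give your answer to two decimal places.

-0.69

Mean return r̄ = -7.80 / 5 = -1.5600%
Σ(r − r̄)² = (-0.2 − (-1.5600))² + (1.2 − (-1.5600))² + (1.6 − (-1.5600))² + … = 46.9320
population σ = √(46.9320 / 5) = √9.3864 = 3.0637%
Sharpe = (r̄ − rf) / σ = (-1.5600 − 0.54) / 3.0637 = -2.1000 / 3.0637 = -0.6854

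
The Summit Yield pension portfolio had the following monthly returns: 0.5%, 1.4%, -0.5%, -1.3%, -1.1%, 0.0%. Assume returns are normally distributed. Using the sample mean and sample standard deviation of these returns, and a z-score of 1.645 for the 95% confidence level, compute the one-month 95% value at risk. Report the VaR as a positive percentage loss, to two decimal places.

r̄ = (0.5 + 1.4 − 0.5 − 1.3 − 1.1 + 0) / 6 = -1.00 / 6 = -0.1667%
Sample σ = √[Σ(r − r̄)² / 5] = √[5.1933 / 5] = √1.0387 = 1.0192%
VaR = −(r̄ − z·σ) = −(-0.1667 − 1.645 × 1.0192) = −(-1.8433) = 1.8433%

1.84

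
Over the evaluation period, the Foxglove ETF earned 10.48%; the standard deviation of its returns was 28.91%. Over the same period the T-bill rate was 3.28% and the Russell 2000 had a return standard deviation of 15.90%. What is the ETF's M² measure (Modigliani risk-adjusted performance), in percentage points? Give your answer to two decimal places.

7.24

Sharpe = (Rp − Rf) / σp = (10.48% − 3.28%) / 28.91% = 0.2490
M² = Rf + Sharpe × σm = 3.28% + 0.2490 × 15.90% = 7.2391%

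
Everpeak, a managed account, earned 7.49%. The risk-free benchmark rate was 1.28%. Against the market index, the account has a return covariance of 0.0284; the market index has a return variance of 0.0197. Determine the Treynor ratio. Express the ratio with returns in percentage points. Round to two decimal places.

4.31

β = Cov / Var = 0.0284 / 0.0197 = 1.4416
Treynor = (Rp − Rf) / β = (7.49% − 1.28%) / 1.4416 = 6.21 / 1.4416 = 4.3077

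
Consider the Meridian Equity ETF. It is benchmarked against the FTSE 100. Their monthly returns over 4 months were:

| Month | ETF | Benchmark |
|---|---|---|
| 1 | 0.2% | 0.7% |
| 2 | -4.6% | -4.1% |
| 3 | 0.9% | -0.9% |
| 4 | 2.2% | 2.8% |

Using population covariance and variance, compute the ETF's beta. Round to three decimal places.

0.940

r̄p = -0.3250%,  r̄m = -0.3750%
Cov = Σ(rp − r̄p)(rm − r̄m) / 4 = 5.9656
Var(rm) = Σ(rm − r̄m)² / 4 = 6.3469
β = Cov / Var = 5.9656 / 6.3469 = 0.9399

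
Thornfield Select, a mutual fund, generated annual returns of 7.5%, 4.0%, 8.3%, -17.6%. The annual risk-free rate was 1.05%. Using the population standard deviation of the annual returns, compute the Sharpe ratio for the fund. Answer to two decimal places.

-0.05

μ = (7.5 + 4 + 8.3 − 17.6) / 4 = 0.5500%
Population σ = √[Σ(r − μ)² / 4] = √[449.6900 / 4] = √112.4225 = 10.6029%
Sharpe = (μ − rf) / σ = (0.5500 − 1.05) / 10.6029 = -0.5000 / 10.6029 = -0.0472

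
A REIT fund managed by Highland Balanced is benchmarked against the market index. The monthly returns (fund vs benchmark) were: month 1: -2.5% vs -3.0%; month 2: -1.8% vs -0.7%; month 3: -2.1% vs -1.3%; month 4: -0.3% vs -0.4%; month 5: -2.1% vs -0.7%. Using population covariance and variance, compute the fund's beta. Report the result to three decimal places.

r̄p = -1.7600%,  r̄m = -1.2200%
Cov = Σ(rp − r̄p)(rm − r̄m) / 5 = 0.4688
Var(rm) = Σ(rm − r̄m)² / 5 = 0.8776
β = Cov / Var = 0.4688 / 0.8776 = 0.5342

0.534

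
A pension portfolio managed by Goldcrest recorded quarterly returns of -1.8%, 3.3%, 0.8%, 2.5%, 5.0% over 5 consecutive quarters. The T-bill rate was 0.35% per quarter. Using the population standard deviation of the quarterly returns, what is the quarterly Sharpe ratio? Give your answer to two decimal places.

0.70

μ = (-1.8 + 3.3 + 0.8 + 2.5 + 5) / 5 = 9.80 / 5 = 1.9600%
Σ(r − μ)² = 26.8120; population σ = √(26.8120/5) = 2.3157%
Sharpe = (μ − rf) / σ = (1.9600 − 0.35) / 2.3157 = 1.6100 / 2.3157 = 0.6953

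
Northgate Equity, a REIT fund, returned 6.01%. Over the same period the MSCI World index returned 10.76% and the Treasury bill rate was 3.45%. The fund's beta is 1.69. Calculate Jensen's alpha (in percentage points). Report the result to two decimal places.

CAPM expected return = Rf + β(Rm − Rf) = 3.45% + 1.69 × (10.76% − 3.45%) = 3.45 + 1.69 × 7.31 = 15.8039%
Jensen's α = Rp − E[R] = 6.01% − 15.8039% = -9.7939

-9.79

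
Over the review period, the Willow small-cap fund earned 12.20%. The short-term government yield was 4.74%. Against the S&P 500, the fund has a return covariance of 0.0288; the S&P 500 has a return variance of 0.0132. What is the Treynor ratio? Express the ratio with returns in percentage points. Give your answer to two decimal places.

β = Cov / Var = 0.0288 / 0.0132 = 2.1818
Treynor = (Rp − Rf) / β = (12.20% − 4.74%) / 2.1818 = 7.46 / 2.1818 = 3.4192

3.42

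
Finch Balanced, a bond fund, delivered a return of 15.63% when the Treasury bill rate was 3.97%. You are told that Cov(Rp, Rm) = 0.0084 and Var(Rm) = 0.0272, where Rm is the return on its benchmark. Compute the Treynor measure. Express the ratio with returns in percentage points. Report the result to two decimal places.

37.76

β = Cov / Var = 0.0084 / 0.0272 = 0.3088
Treynor = (Rp − Rf) / β = (15.63% − 3.97%) / 0.3088 = 11.66 / 0.3088 = 37.7591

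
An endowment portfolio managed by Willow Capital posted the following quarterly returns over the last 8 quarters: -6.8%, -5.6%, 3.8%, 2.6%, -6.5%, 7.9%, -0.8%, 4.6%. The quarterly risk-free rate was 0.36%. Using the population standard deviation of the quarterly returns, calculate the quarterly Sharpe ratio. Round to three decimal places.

-0.087

Mean return μ = -0.80 / 8 = -0.1000%
Population std dev = √[225.1800 / 8] = 5.3054%
Sharpe = (μ − rf) / σ = (-0.1000 − 0.36) / 5.3054 = -0.4600 / 5.3054 = -0.0867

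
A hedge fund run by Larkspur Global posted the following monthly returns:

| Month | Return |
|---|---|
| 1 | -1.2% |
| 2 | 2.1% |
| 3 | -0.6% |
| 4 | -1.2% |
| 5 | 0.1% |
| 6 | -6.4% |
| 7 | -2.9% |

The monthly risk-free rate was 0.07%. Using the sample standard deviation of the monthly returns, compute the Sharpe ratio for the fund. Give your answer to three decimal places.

r̄ = (-1.2 + 2.1 − 0.6 − 1.2 + 0.1 − 6.4 − 2.9) / 7 = -1.4429%
Σ(r − r̄)² = (-1.2 − (-1.4429))² + (2.1 − (-1.4429))² + … = 42.4571
σ = √[42.4571 / 6] = 2.6601%
Sharpe = (r̄ − rf) / σ = (-1.4429 − 0.07) / 2.6601 = -1.5129 / 2.6601 = -0.5687

-0.569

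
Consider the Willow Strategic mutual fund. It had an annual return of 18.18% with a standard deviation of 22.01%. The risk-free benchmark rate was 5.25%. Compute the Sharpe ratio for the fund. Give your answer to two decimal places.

Sharpe = (Rp − Rf) / σp = (18.18% − 5.25%) / 22.01% = 12.93% / 22.01% = 0.5875

0.59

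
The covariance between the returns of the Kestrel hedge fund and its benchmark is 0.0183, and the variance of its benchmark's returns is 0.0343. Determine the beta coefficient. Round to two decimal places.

β = Cov(Rp, Rm) / Var(Rm) = 0.0183 / 0.0343 = 0.5335

0.53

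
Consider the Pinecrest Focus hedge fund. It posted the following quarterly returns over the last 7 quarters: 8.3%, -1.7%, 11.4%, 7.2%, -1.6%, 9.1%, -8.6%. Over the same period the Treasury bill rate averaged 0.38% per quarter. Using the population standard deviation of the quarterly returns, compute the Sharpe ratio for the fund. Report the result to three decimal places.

0.446

r̄ = (8.3 − 1.7 + 11.4 + 7.2 − 1.6 + 9.1 − 8.6) / 7 = 3.4429%
Population std dev = √[329.9371 / 7] = 6.8654%
Sharpe = (r̄ − rf) / σ = (3.4429 − 0.38) / 6.8654 = 3.0629 / 6.8654 = 0.4461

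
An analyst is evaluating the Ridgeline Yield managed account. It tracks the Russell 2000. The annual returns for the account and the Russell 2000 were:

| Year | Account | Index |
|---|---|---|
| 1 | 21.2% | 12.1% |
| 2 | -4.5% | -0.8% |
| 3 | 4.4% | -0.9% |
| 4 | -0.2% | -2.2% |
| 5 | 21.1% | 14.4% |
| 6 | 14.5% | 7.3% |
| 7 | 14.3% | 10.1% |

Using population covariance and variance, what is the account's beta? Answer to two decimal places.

1.42

r̄p = 10.1143%,  r̄m = 5.7143%
Cov = Σ(rp − r̄p)(rm − r̄m) / 7 = 58.0212
Var(rm) = Σ(rm − r̄m)² / 7 = 40.9698
β = Cov / Var = 58.0212 / 40.9698 = 1.4162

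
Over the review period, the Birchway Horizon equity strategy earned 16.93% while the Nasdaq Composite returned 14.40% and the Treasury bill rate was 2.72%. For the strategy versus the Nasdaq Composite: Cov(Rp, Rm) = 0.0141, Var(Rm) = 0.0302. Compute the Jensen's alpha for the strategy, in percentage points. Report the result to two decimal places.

8.76

β = Cov / Var = 0.0141 / 0.0302 = 0.4669
E[R] = Rf + β(Rm − Rf) = 2.72% + 0.4669 × (14.40% − 2.72%) = 8.1734%
α = Rp − E[R] = 16.93% − 8.1734% = 8.7566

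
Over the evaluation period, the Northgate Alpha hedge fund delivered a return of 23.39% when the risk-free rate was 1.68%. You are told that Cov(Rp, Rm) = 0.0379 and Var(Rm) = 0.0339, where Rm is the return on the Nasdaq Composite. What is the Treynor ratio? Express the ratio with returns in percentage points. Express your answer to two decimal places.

β = Cov / Var = 0.0379 / 0.0339 = 1.1180
Treynor = (Rp − Rf) / β = (23.39% − 1.68%) / 1.1180 = 21.71 / 1.1180 = 19.4186

19.42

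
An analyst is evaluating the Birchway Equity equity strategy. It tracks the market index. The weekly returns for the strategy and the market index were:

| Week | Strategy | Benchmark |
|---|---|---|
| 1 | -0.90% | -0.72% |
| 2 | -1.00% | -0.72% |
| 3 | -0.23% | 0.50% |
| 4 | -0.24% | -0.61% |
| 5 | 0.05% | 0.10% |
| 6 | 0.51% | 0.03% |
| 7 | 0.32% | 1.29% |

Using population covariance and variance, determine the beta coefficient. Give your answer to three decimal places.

r̄p = -0.2129%,  r̄m = -0.0186%
Cov = Σ(rp − r̄p)(rm − r̄m) / 7 = 0.2578
Var(rm) = Σ(rm − r̄m)² / 7 = 0.4759
β = Cov / Var = 0.2578 / 0.4759 = 0.5417

0.542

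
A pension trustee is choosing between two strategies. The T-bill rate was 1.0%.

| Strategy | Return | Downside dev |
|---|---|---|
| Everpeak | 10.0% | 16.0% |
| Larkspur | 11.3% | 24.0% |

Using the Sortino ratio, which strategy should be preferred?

Everpeak

Everpeak: Sortino ratio = (10.0% − 1.0%) / 16.0% = 0.563
Larkspur: Sortino ratio = (11.3% − 1.0%) / 24.0% = 0.429
Highest: Everpeak (0.563).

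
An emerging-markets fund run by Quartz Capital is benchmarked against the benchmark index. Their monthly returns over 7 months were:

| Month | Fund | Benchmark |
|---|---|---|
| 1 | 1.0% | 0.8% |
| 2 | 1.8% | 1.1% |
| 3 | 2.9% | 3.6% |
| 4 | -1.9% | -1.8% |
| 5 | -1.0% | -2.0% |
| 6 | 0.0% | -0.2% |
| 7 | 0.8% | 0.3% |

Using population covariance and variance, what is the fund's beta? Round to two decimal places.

0.83

r̄p = 0.5143%,  r̄m = 0.2571%
Cov = Σ(rp − r̄p)(rm − r̄m) / 7 = 2.5649
Var(rm) = Σ(rm − r̄m)² / 7 = 3.1024
β = Cov / Var = 2.5649 / 3.1024 = 0.8267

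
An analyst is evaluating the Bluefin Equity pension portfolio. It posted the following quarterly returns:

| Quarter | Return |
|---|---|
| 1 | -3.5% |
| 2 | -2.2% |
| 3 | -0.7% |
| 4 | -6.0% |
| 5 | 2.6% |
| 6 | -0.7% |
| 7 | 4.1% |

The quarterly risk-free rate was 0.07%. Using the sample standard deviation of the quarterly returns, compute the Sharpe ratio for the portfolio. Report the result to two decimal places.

r̄ = (-3.5 − 2.2 − 0.7 − 6 + 2.6 − 0.7 + 4.1) / 7 = -0.9143%
Σ(r − r̄)² = 71.7886; sample σ = √(71.7886/6) = 3.4590%
Sharpe = (r̄ − rf) / σ = (-0.9143 − 0.07) / 3.4590 = -0.9843 / 3.4590 = -0.2846

-0.28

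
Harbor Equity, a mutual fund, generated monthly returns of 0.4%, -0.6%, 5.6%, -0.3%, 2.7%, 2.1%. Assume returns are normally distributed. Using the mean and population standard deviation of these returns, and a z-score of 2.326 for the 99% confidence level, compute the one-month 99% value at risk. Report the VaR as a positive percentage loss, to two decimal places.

3.31

Mean return r̄ = 9.90 / 6 = 1.6500%
Σ(r − r̄)² = (0.4 − 1.6500)² + (-0.6 − 1.6500)² + … = 27.3350
population σ = √(27.3350 / 6) = √4.5558 = 2.1344%
VaR = −(r̄ − z·σ) = −(1.6500 − 2.326 × 2.1344) = −(-3.3146) = 3.3146%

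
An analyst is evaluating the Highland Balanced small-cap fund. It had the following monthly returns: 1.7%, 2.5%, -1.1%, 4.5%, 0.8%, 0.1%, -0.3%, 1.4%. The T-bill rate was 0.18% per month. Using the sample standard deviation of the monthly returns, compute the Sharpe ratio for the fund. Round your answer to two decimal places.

r̄ = (1.7 + 2.5 − 1.1 + 4.5 + 0.8 + 0.1 − 0.3 + 1.4) / 8 = 9.60 / 8 = 1.2000%
Σ(r − r̄)² = (1.7 − 1.2000)² + (2.5 − 1.2000)² + … = 21.7800
σ = √[21.7800 / 7] = 1.7639%
Sharpe = (r̄ − rf) / σ = (1.2000 − 0.18) / 1.7639 = 1.0200 / 1.7639 = 0.5783

0.58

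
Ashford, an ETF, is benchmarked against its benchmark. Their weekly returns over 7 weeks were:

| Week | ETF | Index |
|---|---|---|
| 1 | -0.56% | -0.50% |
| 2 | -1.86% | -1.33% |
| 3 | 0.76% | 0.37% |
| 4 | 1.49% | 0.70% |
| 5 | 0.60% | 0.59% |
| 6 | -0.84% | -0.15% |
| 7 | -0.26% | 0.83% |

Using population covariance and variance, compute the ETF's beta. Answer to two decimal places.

r̄p = -0.0957%,  r̄m = 0.0729%
Cov = Σ(rp − r̄p)(rm − r̄m) / 7 = 0.6273
Var(rm) = Σ(rm − r̄m)² / 7 = 0.5240
β = Cov / Var = 0.6273 / 0.5240 = 1.1971

1.20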